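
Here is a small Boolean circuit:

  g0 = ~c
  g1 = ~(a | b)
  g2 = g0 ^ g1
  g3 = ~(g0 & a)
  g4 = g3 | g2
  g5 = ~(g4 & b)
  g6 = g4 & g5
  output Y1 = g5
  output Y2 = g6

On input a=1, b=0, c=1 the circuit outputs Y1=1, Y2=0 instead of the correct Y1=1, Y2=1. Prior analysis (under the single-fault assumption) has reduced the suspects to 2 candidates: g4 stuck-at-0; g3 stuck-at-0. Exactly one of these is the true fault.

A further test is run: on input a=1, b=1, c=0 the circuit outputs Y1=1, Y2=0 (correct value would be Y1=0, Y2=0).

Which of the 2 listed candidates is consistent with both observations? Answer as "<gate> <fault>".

g4 stuck-at-0

Evaluate each candidate on input a=1, b=1, c=0:
  g4 stuck-at-0: g0=1, g1=0, g2=1, g3=0, g4=0 [stuck-at-0], g5=1, g6=0 → Y1=1, Y2=0 — matches
  g3 stuck-at-0: g0=1, g1=0, g2=1, g3=0 [stuck-at-0], g4=1, g5=0, g6=0 → Y1=0, Y2=0 — eliminated
Only g4 stuck-at-0 reproduces the observed Y1=1, Y2=0.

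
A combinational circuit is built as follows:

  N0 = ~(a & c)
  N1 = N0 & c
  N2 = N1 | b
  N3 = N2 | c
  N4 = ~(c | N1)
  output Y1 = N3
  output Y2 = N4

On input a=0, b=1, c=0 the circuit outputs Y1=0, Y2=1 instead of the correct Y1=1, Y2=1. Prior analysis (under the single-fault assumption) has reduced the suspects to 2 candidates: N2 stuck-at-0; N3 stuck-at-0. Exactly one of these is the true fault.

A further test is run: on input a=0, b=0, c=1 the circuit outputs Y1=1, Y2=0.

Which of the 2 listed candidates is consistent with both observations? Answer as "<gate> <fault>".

Evaluate each candidate on input a=0, b=0, c=1:
  N2 stuck-at-0: N0=1, N1=1, N2=0 [stuck-at-0], N3=1, N4=0 → Y1=1, Y2=0 — matches
  N3 stuck-at-0: N0=1, N1=1, N2=1, N3=0 [stuck-at-0], N4=0 → Y1=0, Y2=0 — eliminated
Only N2 stuck-at-0 reproduces the observed Y1=1, Y2=0.

N2 stuck-at-0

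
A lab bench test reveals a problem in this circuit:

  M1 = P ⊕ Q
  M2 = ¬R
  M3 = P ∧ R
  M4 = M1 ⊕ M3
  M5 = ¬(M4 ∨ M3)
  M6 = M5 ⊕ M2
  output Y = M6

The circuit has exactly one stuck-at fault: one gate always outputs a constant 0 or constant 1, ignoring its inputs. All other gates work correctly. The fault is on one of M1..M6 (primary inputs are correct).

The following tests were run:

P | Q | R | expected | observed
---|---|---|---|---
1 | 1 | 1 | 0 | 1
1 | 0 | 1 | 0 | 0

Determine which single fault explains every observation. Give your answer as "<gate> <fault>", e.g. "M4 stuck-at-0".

M3 stuck-at-0

Fault-free values for test 1 (P=1, Q=1, R=1): M1=0, M2=0, M3=1, M4=1, M5=0, M6=0, giving Y=0. Observed 1.
Test 1: faults giving observed 1 are {M2 stuck-at-1, M3 stuck-at-0, M5 stuck-at-1, M6 stuck-at-1}.
Test 2 (P=1, Q=0, R=1): fault-free M1=1, M2=0, M3=1, M4=0, M5=0, M6=0 → 0; observed 0. Eliminates M2 stuck-at-1, M5 stuck-at-1, M6 stuck-at-1.
Only M3 stuck-at-0 is consistent with every test.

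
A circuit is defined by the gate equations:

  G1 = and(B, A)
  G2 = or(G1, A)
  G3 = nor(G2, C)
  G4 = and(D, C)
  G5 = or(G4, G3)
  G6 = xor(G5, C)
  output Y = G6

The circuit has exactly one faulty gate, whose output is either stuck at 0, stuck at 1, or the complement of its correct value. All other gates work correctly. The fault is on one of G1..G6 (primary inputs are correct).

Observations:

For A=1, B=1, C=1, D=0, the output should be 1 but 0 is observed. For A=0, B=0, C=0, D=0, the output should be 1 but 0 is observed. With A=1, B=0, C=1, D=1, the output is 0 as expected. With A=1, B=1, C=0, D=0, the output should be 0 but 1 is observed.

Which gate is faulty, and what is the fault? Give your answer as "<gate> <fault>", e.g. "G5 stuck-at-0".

G3 inverted output

Fault-free values for test 1 (A=1, B=1, C=1, D=0): G1=1, G2=1, G3=0, G4=0, G5=0, G6=1, giving Y=1. Observed 0.
Test 1: faults giving observed 0 are {G3 stuck-at-1, G3 inverted output, G4 stuck-at-1, G4 inverted output, G5 stuck-at-1, G5 inverted output, G6 stuck-at-0, G6 inverted output}.
Test 2 (A=0, B=0, C=0, D=0): fault-free G1=0, G2=0, G3=1, G4=0, G5=1, G6=1 → 1; observed 0. Eliminates G3 stuck-at-1, G4 stuck-at-1, G4 inverted output, G5 stuck-at-1.
Test 3 (A=1, B=0, C=1, D=1): fault-free G1=0, G2=1, G3=0, G4=1, G5=1, G6=0 → 0; observed 0. Eliminates G5 inverted output, G6 inverted output.
Test 4 (A=1, B=1, C=0, D=0): fault-free G1=1, G2=1, G3=0, G4=0, G5=0, G6=0 → 0; observed 1. Eliminates G6 stuck-at-0.
Only G3 inverted output is consistent with every test.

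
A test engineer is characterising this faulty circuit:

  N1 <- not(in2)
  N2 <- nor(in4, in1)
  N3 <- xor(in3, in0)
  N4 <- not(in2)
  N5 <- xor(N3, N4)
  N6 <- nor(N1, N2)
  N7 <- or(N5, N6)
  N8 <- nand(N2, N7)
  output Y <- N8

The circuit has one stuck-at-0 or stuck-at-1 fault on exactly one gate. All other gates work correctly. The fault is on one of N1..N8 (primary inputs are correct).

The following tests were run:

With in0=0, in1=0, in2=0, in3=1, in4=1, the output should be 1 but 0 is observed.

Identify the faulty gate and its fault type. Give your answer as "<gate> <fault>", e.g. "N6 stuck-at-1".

N8 stuck-at-0

Fault-free values for test 1 (in0=0, in1=0, in2=0, in3=1, in4=1): N1=1, N2=0, N3=1, N4=1, N5=0, N6=0, N7=0, N8=1, giving Y=1. Observed 0.
Test 1: faults giving observed 0 are {N8 stuck-at-0}.
Only N8 stuck-at-0 is consistent with every test.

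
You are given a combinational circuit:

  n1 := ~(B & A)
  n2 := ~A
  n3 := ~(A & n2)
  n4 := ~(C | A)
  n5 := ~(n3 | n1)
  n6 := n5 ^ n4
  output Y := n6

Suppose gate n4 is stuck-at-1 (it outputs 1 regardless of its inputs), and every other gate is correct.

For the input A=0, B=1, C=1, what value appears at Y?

1

Propagate with n4 forced: n1=1, n2=1, n3=1, n4=1 [stuck-at-1], n5=0, n6=1.
So Y = 1. (Without the fault it would be 0.)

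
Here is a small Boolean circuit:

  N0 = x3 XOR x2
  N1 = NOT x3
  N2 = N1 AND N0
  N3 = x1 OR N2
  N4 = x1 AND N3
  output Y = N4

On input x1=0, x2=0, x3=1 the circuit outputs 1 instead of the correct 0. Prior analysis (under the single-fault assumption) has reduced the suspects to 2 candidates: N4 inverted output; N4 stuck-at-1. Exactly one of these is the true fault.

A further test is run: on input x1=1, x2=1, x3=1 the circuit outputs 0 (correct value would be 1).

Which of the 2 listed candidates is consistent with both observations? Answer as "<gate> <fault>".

N4 inverted output

Evaluate each candidate on input x1=1, x2=1, x3=1:
  N4 inverted output: N0=0, N1=0, N2=0, N3=1, N4=0 [inverted output] → 0 — matches
  N4 stuck-at-1: N0=0, N1=0, N2=0, N3=1, N4=1 [stuck-at-1] → 1 — eliminated
Only N4 inverted output reproduces the observed 0.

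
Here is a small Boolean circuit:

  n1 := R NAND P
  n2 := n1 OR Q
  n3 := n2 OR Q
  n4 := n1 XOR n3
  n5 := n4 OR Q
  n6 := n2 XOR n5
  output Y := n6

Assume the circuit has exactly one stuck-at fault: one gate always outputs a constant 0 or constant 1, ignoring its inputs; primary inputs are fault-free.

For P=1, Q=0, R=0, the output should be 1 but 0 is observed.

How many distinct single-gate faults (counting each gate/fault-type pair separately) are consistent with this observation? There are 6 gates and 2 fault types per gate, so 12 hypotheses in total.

5

Fault-free: n1=1, n2=1, n3=1, n4=0, n5=0, n6=1 → 1. Observed 0.
  n1 stuck-at-0: output 0 ✓
  n1 stuck-at-1: output 1 ✗
  n2 stuck-at-0: output 1 ✗
  n2 stuck-at-1: output 1 ✗
  n3 stuck-at-0: output 0 ✓
  n3 stuck-at-1: output 1 ✗
  n4 stuck-at-0: output 1 ✗
  n4 stuck-at-1: output 0 ✓
  n5 stuck-at-0: output 1 ✗
  n5 stuck-at-1: output 0 ✓
  n6 stuck-at-0: output 0 ✓
  n6 stuck-at-1: output 1 ✗
Consistent faults: {n1 stuck-at-0, n3 stuck-at-0, n4 stuck-at-1, n5 stuck-at-1, n6 stuck-at-0} — 5 in all.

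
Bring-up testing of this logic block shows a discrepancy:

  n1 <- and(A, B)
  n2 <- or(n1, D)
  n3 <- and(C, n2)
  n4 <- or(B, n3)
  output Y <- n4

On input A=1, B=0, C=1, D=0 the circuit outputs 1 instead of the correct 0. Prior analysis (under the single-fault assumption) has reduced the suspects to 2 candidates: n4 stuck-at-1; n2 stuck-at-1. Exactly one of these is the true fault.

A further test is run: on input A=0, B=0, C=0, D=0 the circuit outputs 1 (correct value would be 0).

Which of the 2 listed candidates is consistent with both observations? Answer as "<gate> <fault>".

n4 stuck-at-1

Evaluate each candidate on input A=0, B=0, C=0, D=0:
  n4 stuck-at-1: n1=0, n2=0, n3=0, n4=1 [stuck-at-1] → 1 — matches
  n2 stuck-at-1: n1=0, n2=1 [stuck-at-1], n3=0, n4=0 → 0 — eliminated
Only n4 stuck-at-1 reproduces the observed 1.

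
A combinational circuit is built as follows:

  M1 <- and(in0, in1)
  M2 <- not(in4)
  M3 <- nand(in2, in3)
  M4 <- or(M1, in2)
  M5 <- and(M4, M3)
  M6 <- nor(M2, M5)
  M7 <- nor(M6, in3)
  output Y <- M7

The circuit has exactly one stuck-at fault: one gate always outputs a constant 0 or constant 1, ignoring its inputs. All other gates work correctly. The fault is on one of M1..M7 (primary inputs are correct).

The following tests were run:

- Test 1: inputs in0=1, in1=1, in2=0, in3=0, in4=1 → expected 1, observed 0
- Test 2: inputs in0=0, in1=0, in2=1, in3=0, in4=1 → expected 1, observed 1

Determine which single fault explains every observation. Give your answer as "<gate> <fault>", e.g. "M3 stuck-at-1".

Fault-free values for test 1 (in0=1, in1=1, in2=0, in3=0, in4=1): M1=1, M2=0, M3=1, M4=1, M5=1, M6=0, M7=1, giving Y=1. Observed 0.
Test 1: faults giving observed 0 are {M1 stuck-at-0, M3 stuck-at-0, M4 stuck-at-0, M5 stuck-at-0, M6 stuck-at-1, M7 stuck-at-0}.
Test 2 (in0=0, in1=0, in2=1, in3=0, in4=1): fault-free M1=0, M2=0, M3=1, M4=1, M5=1, M6=0, M7=1 → 1; observed 1. Eliminates M3 stuck-at-0, M4 stuck-at-0, M5 stuck-at-0, M6 stuck-at-1, M7 stuck-at-0.
Only M1 stuck-at-0 is consistent with every test.

M1 stuck-at-0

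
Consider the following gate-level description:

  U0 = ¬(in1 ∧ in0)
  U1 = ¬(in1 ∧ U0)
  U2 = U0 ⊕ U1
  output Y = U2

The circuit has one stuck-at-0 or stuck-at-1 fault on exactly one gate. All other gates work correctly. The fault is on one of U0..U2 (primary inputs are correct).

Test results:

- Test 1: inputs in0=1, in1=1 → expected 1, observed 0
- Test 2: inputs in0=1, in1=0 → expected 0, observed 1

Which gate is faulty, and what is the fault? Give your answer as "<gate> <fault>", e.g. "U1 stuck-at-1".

Fault-free values for test 1 (in0=1, in1=1): U0=0, U1=1, U2=1, giving Y=1. Observed 0.
Test 1: faults giving observed 0 are {U1 stuck-at-0, U2 stuck-at-0}.
Test 2 (in0=1, in1=0): fault-free U0=1, U1=1, U2=0 → 0; observed 1. Eliminates U2 stuck-at-0.
Only U1 stuck-at-0 is consistent with every test.

U1 stuck-at-0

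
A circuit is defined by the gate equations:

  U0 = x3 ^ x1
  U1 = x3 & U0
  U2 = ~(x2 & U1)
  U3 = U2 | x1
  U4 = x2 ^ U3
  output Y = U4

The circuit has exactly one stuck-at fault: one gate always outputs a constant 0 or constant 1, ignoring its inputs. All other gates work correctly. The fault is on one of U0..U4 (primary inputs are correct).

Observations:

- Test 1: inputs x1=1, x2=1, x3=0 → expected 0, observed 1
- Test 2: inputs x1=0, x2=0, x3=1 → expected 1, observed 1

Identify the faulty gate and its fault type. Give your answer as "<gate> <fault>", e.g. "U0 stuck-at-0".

U4 stuck-at-1

Fault-free values for test 1 (x1=1, x2=1, x3=0): U0=1, U1=0, U2=1, U3=1, U4=0, giving Y=0. Observed 1.
Test 1: faults giving observed 1 are {U3 stuck-at-0, U4 stuck-at-1}.
Test 2 (x1=0, x2=0, x3=1): fault-free U0=1, U1=1, U2=1, U3=1, U4=1 → 1; observed 1. Eliminates U3 stuck-at-0.
Only U4 stuck-at-1 is consistent with every test.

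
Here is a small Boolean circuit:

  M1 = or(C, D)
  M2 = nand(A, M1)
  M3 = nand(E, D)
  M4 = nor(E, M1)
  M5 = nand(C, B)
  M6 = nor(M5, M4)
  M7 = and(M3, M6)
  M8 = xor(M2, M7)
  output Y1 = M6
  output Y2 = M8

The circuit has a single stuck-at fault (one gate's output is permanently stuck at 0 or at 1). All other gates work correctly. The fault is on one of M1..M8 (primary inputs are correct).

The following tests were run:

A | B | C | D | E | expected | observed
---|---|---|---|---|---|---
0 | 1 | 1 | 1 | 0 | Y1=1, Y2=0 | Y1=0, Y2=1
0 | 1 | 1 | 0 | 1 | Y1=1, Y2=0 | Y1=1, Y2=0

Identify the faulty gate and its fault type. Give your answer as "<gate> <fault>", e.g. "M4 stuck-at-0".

Fault-free values for test 1 (A=0, B=1, C=1, D=1, E=0): M1=1, M2=1, M3=1, M4=0, M5=0, M6=1, M7=1, M8=0, giving Y1=1, Y2=0. Observed Y1=0, Y2=1.
Test 1: faults giving observed Y1=0, Y2=1 are {M1 stuck-at-0, M4 stuck-at-1, M5 stuck-at-1, M6 stuck-at-0}.
Test 2 (A=0, B=1, C=1, D=0, E=1): fault-free M1=1, M2=1, M3=1, M4=0, M5=0, M6=1, M7=1, M8=0 → Y1=1, Y2=0; observed Y1=1, Y2=0. Eliminates M4 stuck-at-1, M5 stuck-at-1, M6 stuck-at-0.
Only M1 stuck-at-0 is consistent with every test.

M1 stuck-at-0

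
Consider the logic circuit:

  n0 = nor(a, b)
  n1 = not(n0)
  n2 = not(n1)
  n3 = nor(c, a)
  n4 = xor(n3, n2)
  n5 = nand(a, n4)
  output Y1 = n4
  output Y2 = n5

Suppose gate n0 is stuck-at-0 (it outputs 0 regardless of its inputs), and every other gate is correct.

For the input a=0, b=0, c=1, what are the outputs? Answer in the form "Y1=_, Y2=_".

Y1=0, Y2=1

Propagate with n0 forced: n0=0 [stuck-at-0], n1=1, n2=0, n3=0, n4=0, n5=1.
So the outputs are Y1=0, Y2=1. (Without the fault they would be Y1=1, Y2=1.)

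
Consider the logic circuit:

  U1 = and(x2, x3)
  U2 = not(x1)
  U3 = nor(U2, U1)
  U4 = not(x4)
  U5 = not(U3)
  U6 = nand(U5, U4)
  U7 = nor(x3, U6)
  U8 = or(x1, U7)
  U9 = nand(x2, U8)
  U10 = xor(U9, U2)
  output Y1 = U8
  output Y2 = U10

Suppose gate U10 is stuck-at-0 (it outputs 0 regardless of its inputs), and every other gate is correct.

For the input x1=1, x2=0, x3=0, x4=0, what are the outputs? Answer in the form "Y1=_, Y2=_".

Propagate with U10 forced: U1=0, U2=0, U3=1, U4=1, U5=0, U6=1, U7=0, U8=1, U9=1, U10=0 [stuck-at-0].
So the outputs are Y1=1, Y2=0. (Without the fault they would be Y1=1, Y2=1.)

Y1=1, Y2=0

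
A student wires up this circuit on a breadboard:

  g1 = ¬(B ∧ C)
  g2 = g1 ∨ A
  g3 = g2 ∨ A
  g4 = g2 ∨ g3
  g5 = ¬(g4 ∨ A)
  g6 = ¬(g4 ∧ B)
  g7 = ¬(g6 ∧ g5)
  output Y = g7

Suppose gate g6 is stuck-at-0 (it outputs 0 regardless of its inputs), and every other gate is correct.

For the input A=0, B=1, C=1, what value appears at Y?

1

Propagate with g6 forced: g1=0, g2=0, g3=0, g4=0, g5=1, g6=0 [stuck-at-0], g7=1.
So Y = 1. (Without the fault it would be 0.)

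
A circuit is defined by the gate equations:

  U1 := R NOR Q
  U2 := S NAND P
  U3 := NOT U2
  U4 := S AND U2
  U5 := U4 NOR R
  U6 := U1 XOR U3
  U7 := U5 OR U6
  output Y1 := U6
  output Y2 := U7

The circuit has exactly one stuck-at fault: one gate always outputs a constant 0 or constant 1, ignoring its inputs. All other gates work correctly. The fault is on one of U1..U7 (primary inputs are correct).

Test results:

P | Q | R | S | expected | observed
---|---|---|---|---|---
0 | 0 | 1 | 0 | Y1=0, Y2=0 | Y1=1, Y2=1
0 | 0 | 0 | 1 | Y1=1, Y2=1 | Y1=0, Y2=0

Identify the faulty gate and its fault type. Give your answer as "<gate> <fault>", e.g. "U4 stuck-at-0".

U3 stuck-at-1

Fault-free values for test 1 (P=0, Q=0, R=1, S=0): U1=0, U2=1, U3=0, U4=0, U5=0, U6=0, U7=0, giving Y1=0, Y2=0. Observed Y1=1, Y2=1.
Test 1: faults giving observed Y1=1, Y2=1 are {U1 stuck-at-1, U2 stuck-at-0, U3 stuck-at-1, U6 stuck-at-1}.
Test 2 (P=0, Q=0, R=0, S=1): fault-free U1=1, U2=1, U3=0, U4=1, U5=0, U6=1, U7=1 → Y1=1, Y2=1; observed Y1=0, Y2=0. Eliminates U1 stuck-at-1, U2 stuck-at-0, U6 stuck-at-1.
Only U3 stuck-at-1 is consistent with every test.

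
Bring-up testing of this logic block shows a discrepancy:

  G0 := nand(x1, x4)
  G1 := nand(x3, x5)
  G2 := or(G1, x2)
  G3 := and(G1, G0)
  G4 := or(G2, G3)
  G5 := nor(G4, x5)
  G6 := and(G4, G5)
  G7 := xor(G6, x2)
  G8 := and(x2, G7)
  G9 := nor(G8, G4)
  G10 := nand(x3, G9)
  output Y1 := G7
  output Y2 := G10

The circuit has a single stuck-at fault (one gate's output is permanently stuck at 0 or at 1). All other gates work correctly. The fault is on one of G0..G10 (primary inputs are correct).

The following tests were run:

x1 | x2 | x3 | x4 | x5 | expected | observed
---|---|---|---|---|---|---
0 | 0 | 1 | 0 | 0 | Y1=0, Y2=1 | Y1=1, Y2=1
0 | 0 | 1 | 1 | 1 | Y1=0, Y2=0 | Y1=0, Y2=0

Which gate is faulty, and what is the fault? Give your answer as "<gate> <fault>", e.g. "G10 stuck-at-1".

Fault-free values for test 1 (x1=0, x2=0, x3=1, x4=0, x5=0): G0=1, G1=1, G2=1, G3=1, G4=1, G5=0, G6=0, G7=0, G8=0, G9=0, G10=1, giving Y1=0, Y2=1. Observed Y1=1, Y2=1.
Test 1: faults giving observed Y1=1, Y2=1 are {G5 stuck-at-1, G6 stuck-at-1, G7 stuck-at-1}.
Test 2 (x1=0, x2=0, x3=1, x4=1, x5=1): fault-free G0=1, G1=0, G2=0, G3=0, G4=0, G5=0, G6=0, G7=0, G8=0, G9=1, G10=0 → Y1=0, Y2=0; observed Y1=0, Y2=0. Eliminates G6 stuck-at-1, G7 stuck-at-1.
Only G5 stuck-at-1 is consistent with every test.

G5 stuck-at-1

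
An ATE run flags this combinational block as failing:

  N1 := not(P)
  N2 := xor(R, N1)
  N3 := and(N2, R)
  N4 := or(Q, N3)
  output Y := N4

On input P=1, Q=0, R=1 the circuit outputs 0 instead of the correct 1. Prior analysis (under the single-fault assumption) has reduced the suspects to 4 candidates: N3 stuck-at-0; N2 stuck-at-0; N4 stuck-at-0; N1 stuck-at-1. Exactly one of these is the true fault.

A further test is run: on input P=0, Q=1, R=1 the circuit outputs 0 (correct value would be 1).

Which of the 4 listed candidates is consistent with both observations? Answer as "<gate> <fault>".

Evaluate each candidate on input P=0, Q=1, R=1:
  N3 stuck-at-0: N1=1, N2=0, N3=0 [stuck-at-0], N4=1 → 1 — eliminated
  N2 stuck-at-0: N1=1, N2=0 [stuck-at-0], N3=0, N4=1 → 1 — eliminated
  N4 stuck-at-0: N1=1, N2=0, N3=0, N4=0 [stuck-at-0] → 0 — matches
  N1 stuck-at-1: N1=1 [stuck-at-1], N2=0, N3=0, N4=1 → 1 — eliminated
Only N4 stuck-at-0 reproduces the observed 0.

N4 stuck-at-0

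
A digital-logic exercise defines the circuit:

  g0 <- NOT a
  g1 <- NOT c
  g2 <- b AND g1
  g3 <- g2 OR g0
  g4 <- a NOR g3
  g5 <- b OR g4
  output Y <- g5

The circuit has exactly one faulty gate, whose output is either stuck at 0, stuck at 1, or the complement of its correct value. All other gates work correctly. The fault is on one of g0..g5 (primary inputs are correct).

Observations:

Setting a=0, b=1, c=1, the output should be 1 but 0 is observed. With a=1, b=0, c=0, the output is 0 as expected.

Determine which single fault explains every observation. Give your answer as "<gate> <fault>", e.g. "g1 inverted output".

Fault-free values for test 1 (a=0, b=1, c=1): g0=1, g1=0, g2=0, g3=1, g4=0, g5=1, giving Y=1. Observed 0.
Test 1: faults giving observed 0 are {g5 stuck-at-0, g5 inverted output}.
Test 2 (a=1, b=0, c=0): fault-free g0=0, g1=1, g2=0, g3=0, g4=0, g5=0 → 0; observed 0. Eliminates g5 inverted output.
Only g5 stuck-at-0 is consistent with every test.

g5 stuck-at-0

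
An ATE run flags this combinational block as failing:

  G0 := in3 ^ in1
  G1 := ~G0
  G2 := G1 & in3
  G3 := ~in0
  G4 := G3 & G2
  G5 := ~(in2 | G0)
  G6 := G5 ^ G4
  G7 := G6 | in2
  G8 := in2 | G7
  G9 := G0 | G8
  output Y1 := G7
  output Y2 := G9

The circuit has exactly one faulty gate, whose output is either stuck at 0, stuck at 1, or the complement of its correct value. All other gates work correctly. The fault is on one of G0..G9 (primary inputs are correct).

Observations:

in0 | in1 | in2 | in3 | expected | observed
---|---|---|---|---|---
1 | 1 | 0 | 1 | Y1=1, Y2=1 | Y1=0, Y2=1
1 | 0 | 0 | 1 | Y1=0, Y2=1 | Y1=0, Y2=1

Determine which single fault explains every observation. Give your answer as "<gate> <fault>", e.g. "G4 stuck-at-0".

G0 stuck-at-1

Fault-free values for test 1 (in0=1, in1=1, in2=0, in3=1): G0=0, G1=1, G2=1, G3=0, G4=0, G5=1, G6=1, G7=1, G8=1, G9=1, giving Y1=1, Y2=1. Observed Y1=0, Y2=1.
Test 1: faults giving observed Y1=0, Y2=1 are {G0 stuck-at-1, G0 inverted output}.
Test 2 (in0=1, in1=0, in2=0, in3=1): fault-free G0=1, G1=0, G2=0, G3=0, G4=0, G5=0, G6=0, G7=0, G8=0, G9=1 → Y1=0, Y2=1; observed Y1=0, Y2=1. Eliminates G0 inverted output.
Only G0 stuck-at-1 is consistent with every test.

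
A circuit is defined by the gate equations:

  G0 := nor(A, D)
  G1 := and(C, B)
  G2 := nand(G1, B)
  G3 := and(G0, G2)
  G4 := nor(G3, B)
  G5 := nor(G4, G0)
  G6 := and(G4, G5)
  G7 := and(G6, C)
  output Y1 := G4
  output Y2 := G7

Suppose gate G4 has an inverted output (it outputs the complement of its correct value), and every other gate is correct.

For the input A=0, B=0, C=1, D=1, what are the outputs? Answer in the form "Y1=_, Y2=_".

Propagate with G4 forced: G0=0, G1=0, G2=1, G3=0, G4=0 [inverted output], G5=1, G6=0, G7=0.
So the outputs are Y1=0, Y2=0. (Without the fault they would be Y1=1, Y2=0.)

Y1=0, Y2=0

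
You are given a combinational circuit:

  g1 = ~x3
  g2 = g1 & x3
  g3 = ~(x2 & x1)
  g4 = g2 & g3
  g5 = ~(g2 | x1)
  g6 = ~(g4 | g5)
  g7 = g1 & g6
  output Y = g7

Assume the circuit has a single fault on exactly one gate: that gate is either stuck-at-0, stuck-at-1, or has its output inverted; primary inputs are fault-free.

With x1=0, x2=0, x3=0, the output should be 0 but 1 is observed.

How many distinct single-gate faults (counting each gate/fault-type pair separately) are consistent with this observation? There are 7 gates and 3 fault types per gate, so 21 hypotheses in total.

6

Fault-free: g1=1, g2=0, g3=1, g4=0, g5=1, g6=0, g7=0 → 0. Observed 1.
  g1: none of the 3 fault types match ✗
  g2: none of the 3 fault types match ✗
  g3: none of the 3 fault types match ✗
  g4: none of the 3 fault types match ✗
  g5: stuck-at-0, inverted output ✓; others ✗
  g6: stuck-at-1, inverted output ✓; others ✗
  g7: stuck-at-1, inverted output ✓; others ✗
Consistent faults: {g5 stuck-at-0, g5 inverted output, g6 stuck-at-1, g6 inverted output, g7 stuck-at-1, g7 inverted output} — 6 in all.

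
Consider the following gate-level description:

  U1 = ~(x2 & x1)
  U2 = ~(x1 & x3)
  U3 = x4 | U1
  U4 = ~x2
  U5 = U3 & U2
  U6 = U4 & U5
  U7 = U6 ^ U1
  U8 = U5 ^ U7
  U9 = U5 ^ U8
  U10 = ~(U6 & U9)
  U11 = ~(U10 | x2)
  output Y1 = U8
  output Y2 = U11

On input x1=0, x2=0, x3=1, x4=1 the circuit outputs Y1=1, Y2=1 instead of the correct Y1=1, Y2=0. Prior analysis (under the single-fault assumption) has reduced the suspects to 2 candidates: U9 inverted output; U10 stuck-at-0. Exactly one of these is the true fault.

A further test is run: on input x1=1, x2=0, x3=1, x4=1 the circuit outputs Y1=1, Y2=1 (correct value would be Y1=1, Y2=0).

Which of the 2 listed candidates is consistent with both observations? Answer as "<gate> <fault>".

Evaluate each candidate on input x1=1, x2=0, x3=1, x4=1:
  U9 inverted output: U1=1, U2=0, U3=1, U4=1, U5=0, U6=0, U7=1, U8=1, U9=0 [inverted output], U10=1, U11=0 → Y1=1, Y2=0 — eliminated
  U10 stuck-at-0: U1=1, U2=0, U3=1, U4=1, U5=0, U6=0, U7=1, U8=1, U9=1, U10=0 [stuck-at-0], U11=1 → Y1=1, Y2=1 — matches
Only U10 stuck-at-0 reproduces the observed Y1=1, Y2=1.

U10 stuck-at-0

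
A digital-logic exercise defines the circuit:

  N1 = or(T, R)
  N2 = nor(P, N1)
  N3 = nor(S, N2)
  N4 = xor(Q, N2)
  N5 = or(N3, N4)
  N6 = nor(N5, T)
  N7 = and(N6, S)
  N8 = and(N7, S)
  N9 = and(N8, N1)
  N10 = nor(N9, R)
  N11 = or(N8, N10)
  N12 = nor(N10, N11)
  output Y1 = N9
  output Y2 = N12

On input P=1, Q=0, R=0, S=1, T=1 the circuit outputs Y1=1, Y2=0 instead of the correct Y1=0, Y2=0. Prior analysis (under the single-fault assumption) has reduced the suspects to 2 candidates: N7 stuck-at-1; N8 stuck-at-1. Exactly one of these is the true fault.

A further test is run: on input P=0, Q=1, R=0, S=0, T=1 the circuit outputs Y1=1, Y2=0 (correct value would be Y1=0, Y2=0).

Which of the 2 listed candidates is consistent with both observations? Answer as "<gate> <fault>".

Evaluate each candidate on input P=0, Q=1, R=0, S=0, T=1:
  N7 stuck-at-1: N1=1, N2=0, N3=1, N4=1, N5=1, N6=0, N7=1 [stuck-at-1], N8=0, N9=0, N10=1, N11=1, N12=0 → Y1=0, Y2=0 — eliminated
  N8 stuck-at-1: N1=1, N2=0, N3=1, N4=1, N5=1, N6=0, N7=0, N8=1 [stuck-at-1], N9=1, N10=0, N11=1, N12=0 → Y1=1, Y2=0 — matches
Only N8 stuck-at-1 reproduces the observed Y1=1, Y2=0.

N8 stuck-at-1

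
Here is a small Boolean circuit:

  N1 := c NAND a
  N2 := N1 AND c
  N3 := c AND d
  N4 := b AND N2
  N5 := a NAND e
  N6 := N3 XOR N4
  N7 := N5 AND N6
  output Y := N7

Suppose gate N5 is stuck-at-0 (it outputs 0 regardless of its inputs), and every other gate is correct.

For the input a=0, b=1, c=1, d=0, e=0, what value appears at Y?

Propagate with N5 forced: N1=1, N2=1, N3=0, N4=1, N5=0 [stuck-at-0], N6=1, N7=0.
So Y = 0. (Without the fault it would be 1.)

0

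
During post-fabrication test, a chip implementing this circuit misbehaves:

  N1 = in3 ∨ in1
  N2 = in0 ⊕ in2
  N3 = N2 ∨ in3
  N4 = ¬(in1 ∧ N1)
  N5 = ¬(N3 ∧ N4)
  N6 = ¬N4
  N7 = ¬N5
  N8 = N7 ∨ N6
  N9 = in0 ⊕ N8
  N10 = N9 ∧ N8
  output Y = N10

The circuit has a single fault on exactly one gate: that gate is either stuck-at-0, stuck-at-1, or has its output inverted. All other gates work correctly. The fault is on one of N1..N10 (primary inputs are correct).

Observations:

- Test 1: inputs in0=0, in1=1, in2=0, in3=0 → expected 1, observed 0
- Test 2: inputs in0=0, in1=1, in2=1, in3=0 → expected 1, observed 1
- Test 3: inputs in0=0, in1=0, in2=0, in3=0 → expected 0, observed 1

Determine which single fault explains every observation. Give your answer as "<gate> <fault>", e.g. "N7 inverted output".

N4 inverted output

Fault-free values for test 1 (in0=0, in1=1, in2=0, in3=0): N1=1, N2=0, N3=0, N4=0, N5=1, N6=1, N7=0, N8=1, N9=1, N10=1, giving Y=1. Observed 0.
Test 1: faults giving observed 0 are {N1 stuck-at-0, N1 inverted output, N4 stuck-at-1, N4 inverted output, N6 stuck-at-0, N6 inverted output, N8 stuck-at-0, N8 inverted output, N9 stuck-at-0, N9 inverted output, N10 stuck-at-0, N10 inverted output}.
Test 2 (in0=0, in1=1, in2=1, in3=0): fault-free N1=1, N2=1, N3=1, N4=0, N5=1, N6=1, N7=0, N8=1, N9=1, N10=1 → 1; observed 1. Eliminates N6 stuck-at-0, N6 inverted output, N8 stuck-at-0, N8 inverted output, N9 stuck-at-0, N9 inverted output, N10 stuck-at-0, N10 inverted output.
Test 3 (in0=0, in1=0, in2=0, in3=0): fault-free N1=0, N2=0, N3=0, N4=1, N5=1, N6=0, N7=0, N8=0, N9=0, N10=0 → 0; observed 1. Eliminates N1 stuck-at-0, N1 inverted output, N4 stuck-at-1.
Only N4 inverted output is consistent with every test.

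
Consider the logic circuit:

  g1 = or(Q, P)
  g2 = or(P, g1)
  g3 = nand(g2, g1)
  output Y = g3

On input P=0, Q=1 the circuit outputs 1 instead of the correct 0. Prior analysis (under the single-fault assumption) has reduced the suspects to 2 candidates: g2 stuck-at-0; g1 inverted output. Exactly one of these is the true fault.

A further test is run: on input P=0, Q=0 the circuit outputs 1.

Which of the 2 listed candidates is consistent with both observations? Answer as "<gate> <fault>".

Evaluate each candidate on input P=0, Q=0:
  g2 stuck-at-0: g1=0, g2=0 [stuck-at-0], g3=1 → 1 — matches
  g1 inverted output: g1=1 [inverted output], g2=1, g3=0 → 0 — eliminated
Only g2 stuck-at-0 reproduces the observed 1.

g2 stuck-at-0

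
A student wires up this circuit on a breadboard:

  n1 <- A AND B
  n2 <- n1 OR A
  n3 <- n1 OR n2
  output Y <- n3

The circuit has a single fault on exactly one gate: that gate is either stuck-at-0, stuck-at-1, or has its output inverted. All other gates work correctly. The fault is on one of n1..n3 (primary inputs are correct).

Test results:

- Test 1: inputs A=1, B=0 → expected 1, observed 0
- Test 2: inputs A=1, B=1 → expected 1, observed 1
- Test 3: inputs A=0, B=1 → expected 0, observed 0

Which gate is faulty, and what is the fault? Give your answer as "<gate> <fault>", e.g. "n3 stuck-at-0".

n2 stuck-at-0

Fault-free values for test 1 (A=1, B=0): n1=0, n2=1, n3=1, giving Y=1. Observed 0.
Test 1: faults giving observed 0 are {n2 stuck-at-0, n2 inverted output, n3 stuck-at-0, n3 inverted output}.
Test 2 (A=1, B=1): fault-free n1=1, n2=1, n3=1 → 1; observed 1. Eliminates n3 stuck-at-0, n3 inverted output.
Test 3 (A=0, B=1): fault-free n1=0, n2=0, n3=0 → 0; observed 0. Eliminates n2 inverted output.
Only n2 stuck-at-0 is consistent with every test.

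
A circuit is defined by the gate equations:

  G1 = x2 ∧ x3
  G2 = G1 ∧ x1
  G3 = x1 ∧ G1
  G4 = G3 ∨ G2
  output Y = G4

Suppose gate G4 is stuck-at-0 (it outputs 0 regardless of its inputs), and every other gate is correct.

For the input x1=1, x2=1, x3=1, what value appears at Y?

0

Propagate with G4 forced: G1=1, G2=1, G3=1, G4=0 [stuck-at-0].
So Y = 0. (Without the fault it would be 1.)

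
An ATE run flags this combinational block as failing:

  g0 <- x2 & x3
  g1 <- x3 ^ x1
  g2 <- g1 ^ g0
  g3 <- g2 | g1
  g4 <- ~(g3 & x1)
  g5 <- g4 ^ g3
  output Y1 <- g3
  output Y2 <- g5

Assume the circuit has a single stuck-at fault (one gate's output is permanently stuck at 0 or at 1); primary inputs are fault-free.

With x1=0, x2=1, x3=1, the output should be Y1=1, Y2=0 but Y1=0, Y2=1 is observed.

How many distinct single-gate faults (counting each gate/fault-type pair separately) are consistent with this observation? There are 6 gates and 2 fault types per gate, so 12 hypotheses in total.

Fault-free: g0=1, g1=1, g2=0, g3=1, g4=1, g5=0 → Y1=1, Y2=0. Observed Y1=0, Y2=1.
  g0 stuck-at-0: output Y1=1, Y2=0 ✗
  g0 stuck-at-1: output Y1=1, Y2=0 ✗
  g1 stuck-at-0: output Y1=1, Y2=0 ✗
  g1 stuck-at-1: output Y1=1, Y2=0 ✗
  g2 stuck-at-0: output Y1=1, Y2=0 ✗
  g2 stuck-at-1: output Y1=1, Y2=0 ✗
  g3 stuck-at-0: output Y1=0, Y2=1 ✓
  g3 stuck-at-1: output Y1=1, Y2=0 ✗
  g4 stuck-at-0: output Y1=1, Y2=1 ✗
  g4 stuck-at-1: output Y1=1, Y2=0 ✗
  g5 stuck-at-0: output Y1=1, Y2=0 ✗
  g5 stuck-at-1: output Y1=1, Y2=1 ✗
Consistent faults: {g3 stuck-at-0} — 1 in all.

1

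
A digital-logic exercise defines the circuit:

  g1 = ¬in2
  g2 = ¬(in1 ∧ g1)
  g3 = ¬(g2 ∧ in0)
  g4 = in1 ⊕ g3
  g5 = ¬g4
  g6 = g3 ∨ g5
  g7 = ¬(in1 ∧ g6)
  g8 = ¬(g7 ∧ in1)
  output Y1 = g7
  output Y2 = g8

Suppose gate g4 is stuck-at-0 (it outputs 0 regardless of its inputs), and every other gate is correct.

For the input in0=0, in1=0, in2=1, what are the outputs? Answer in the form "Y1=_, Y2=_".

Propagate with g4 forced: g1=0, g2=1, g3=1, g4=0 [stuck-at-0], g5=1, g6=1, g7=1, g8=1.
So the outputs are Y1=1, Y2=1. (Same as the fault-free value — the fault is masked on this input.)

Y1=1, Y2=1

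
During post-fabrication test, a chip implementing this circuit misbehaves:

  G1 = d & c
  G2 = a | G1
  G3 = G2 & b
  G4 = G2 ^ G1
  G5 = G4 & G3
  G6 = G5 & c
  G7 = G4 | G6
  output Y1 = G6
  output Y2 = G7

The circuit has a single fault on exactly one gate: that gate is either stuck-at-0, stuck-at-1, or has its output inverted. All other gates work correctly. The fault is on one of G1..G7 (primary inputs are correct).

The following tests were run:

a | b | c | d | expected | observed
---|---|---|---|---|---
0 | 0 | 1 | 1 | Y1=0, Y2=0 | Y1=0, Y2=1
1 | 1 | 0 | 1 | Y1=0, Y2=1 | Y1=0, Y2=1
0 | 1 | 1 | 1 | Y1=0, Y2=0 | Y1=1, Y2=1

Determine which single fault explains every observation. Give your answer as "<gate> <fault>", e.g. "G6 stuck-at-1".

G4 stuck-at-1

Fault-free values for test 1 (a=0, b=0, c=1, d=1): G1=1, G2=1, G3=0, G4=0, G5=0, G6=0, G7=0, giving Y1=0, Y2=0. Observed Y1=0, Y2=1.
Test 1: faults giving observed Y1=0, Y2=1 are {G2 stuck-at-0, G2 inverted output, G4 stuck-at-1, G4 inverted output, G7 stuck-at-1, G7 inverted output}.
Test 2 (a=1, b=1, c=0, d=1): fault-free G1=0, G2=1, G3=1, G4=1, G5=1, G6=0, G7=1 → Y1=0, Y2=1; observed Y1=0, Y2=1. Eliminates G2 stuck-at-0, G2 inverted output, G4 inverted output, G7 inverted output.
Test 3 (a=0, b=1, c=1, d=1): fault-free G1=1, G2=1, G3=1, G4=0, G5=0, G6=0, G7=0 → Y1=0, Y2=0; observed Y1=1, Y2=1. Eliminates G7 stuck-at-1.
Only G4 stuck-at-1 is consistent with every test.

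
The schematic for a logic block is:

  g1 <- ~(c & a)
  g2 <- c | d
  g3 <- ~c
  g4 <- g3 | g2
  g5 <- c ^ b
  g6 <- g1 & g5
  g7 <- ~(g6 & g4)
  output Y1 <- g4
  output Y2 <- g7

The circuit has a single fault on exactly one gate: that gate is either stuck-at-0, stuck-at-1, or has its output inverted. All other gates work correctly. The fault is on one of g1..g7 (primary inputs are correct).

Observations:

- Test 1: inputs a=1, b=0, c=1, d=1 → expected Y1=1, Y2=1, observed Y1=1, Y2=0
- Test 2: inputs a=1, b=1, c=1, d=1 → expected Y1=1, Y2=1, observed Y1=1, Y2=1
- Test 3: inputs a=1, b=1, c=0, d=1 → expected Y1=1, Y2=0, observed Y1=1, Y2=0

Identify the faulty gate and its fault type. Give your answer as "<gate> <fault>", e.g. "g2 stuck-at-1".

g1 stuck-at-1

Fault-free values for test 1 (a=1, b=0, c=1, d=1): g1=0, g2=1, g3=0, g4=1, g5=1, g6=0, g7=1, giving Y1=1, Y2=1. Observed Y1=1, Y2=0.
Test 1: faults giving observed Y1=1, Y2=0 are {g1 stuck-at-1, g1 inverted output, g6 stuck-at-1, g6 inverted output, g7 stuck-at-0, g7 inverted output}.
Test 2 (a=1, b=1, c=1, d=1): fault-free g1=0, g2=1, g3=0, g4=1, g5=0, g6=0, g7=1 → Y1=1, Y2=1; observed Y1=1, Y2=1. Eliminates g6 stuck-at-1, g6 inverted output, g7 stuck-at-0, g7 inverted output.
Test 3 (a=1, b=1, c=0, d=1): fault-free g1=1, g2=1, g3=1, g4=1, g5=1, g6=1, g7=0 → Y1=1, Y2=0; observed Y1=1, Y2=0. Eliminates g1 inverted output.
Only g1 stuck-at-1 is consistent with every test.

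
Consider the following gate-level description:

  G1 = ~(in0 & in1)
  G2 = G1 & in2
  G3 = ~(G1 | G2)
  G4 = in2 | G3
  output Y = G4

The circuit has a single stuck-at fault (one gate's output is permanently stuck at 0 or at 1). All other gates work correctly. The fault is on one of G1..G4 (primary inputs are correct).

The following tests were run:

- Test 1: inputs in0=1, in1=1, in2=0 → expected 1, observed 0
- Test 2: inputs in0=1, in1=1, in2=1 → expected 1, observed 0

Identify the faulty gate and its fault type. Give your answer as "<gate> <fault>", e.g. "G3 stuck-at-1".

G4 stuck-at-0

Fault-free values for test 1 (in0=1, in1=1, in2=0): G1=0, G2=0, G3=1, G4=1, giving Y=1. Observed 0.
Test 1: faults giving observed 0 are {G1 stuck-at-1, G2 stuck-at-1, G3 stuck-at-0, G4 stuck-at-0}.
Test 2 (in0=1, in1=1, in2=1): fault-free G1=0, G2=0, G3=1, G4=1 → 1; observed 0. Eliminates G1 stuck-at-1, G2 stuck-at-1, G3 stuck-at-0.
Only G4 stuck-at-0 is consistent with every test.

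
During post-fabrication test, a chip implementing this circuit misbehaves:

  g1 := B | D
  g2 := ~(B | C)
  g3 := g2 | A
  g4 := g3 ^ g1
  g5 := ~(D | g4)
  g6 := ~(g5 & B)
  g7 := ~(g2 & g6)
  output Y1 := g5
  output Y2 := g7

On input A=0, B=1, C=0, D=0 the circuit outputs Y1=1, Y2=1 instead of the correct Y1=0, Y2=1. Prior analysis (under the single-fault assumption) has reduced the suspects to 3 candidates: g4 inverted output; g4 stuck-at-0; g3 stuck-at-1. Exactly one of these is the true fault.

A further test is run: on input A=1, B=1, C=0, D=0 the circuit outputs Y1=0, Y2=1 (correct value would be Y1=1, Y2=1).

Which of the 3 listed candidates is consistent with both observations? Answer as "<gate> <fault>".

Evaluate each candidate on input A=1, B=1, C=0, D=0:
  g4 inverted output: g1=1, g2=0, g3=1, g4=1 [inverted output], g5=0, g6=1, g7=1 → Y1=0, Y2=1 — matches
  g4 stuck-at-0: g1=1, g2=0, g3=1, g4=0 [stuck-at-0], g5=1, g6=0, g7=1 → Y1=1, Y2=1 — eliminated
  g3 stuck-at-1: g1=1, g2=0, g3=1 [stuck-at-1], g4=0, g5=1, g6=0, g7=1 → Y1=1, Y2=1 — eliminated
Only g4 inverted output reproduces the observed Y1=0, Y2=1.

g4 inverted output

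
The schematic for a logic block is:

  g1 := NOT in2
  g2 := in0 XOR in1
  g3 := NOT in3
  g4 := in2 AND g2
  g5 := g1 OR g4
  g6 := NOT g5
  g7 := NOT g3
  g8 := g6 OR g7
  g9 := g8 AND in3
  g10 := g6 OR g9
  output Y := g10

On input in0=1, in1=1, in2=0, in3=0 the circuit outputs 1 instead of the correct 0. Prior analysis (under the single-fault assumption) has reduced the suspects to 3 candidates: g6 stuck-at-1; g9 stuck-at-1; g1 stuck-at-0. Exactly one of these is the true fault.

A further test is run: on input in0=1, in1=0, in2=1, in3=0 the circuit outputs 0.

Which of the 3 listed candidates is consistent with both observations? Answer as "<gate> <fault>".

g1 stuck-at-0

Evaluate each candidate on input in0=1, in1=0, in2=1, in3=0:
  g6 stuck-at-1: g1=0, g2=1, g3=1, g4=1, g5=1, g6=1 [stuck-at-1], g7=0, g8=1, g9=0, g10=1 → 1 — eliminated
  g9 stuck-at-1: g1=0, g2=1, g3=1, g4=1, g5=1, g6=0, g7=0, g8=0, g9=1 [stuck-at-1], g10=1 → 1 — eliminated
  g1 stuck-at-0: g1=0 [stuck-at-0], g2=1, g3=1, g4=1, g5=1, g6=0, g7=0, g8=0, g9=0, g10=0 → 0 — matches
Only g1 stuck-at-0 reproduces the observed 0.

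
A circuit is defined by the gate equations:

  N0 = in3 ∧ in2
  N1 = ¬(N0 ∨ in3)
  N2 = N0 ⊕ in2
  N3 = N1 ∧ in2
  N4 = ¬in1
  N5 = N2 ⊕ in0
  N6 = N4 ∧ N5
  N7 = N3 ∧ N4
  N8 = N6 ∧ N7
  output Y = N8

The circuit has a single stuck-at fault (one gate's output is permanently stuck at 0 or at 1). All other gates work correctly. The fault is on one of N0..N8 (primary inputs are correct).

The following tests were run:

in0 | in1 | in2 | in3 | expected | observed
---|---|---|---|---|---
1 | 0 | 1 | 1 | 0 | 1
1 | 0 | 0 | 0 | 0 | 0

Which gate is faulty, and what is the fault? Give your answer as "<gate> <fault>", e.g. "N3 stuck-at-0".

N1 stuck-at-1

Fault-free values for test 1 (in0=1, in1=0, in2=1, in3=1): N0=1, N1=0, N2=0, N3=0, N4=1, N5=1, N6=1, N7=0, N8=0, giving Y=0. Observed 1.
Test 1: faults giving observed 1 are {N1 stuck-at-1, N3 stuck-at-1, N7 stuck-at-1, N8 stuck-at-1}.
Test 2 (in0=1, in1=0, in2=0, in3=0): fault-free N0=0, N1=1, N2=0, N3=0, N4=1, N5=1, N6=1, N7=0, N8=0 → 0; observed 0. Eliminates N3 stuck-at-1, N7 stuck-at-1, N8 stuck-at-1.
Only N1 stuck-at-1 is consistent with every test.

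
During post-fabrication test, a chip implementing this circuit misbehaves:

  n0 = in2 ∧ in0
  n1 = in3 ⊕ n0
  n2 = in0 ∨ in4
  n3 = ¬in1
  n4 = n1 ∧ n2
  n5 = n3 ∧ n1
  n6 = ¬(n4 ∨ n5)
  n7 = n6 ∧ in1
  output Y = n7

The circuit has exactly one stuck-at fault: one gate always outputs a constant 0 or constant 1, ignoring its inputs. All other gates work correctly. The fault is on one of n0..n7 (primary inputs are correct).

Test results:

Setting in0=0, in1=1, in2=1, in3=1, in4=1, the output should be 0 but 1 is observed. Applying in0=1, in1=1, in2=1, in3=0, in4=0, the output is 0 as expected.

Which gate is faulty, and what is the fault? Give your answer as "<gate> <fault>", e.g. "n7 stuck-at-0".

n0 stuck-at-1

Fault-free values for test 1 (in0=0, in1=1, in2=1, in3=1, in4=1): n0=0, n1=1, n2=1, n3=0, n4=1, n5=0, n6=0, n7=0, giving Y=0. Observed 1.
Test 1: faults giving observed 1 are {n0 stuck-at-1, n1 stuck-at-0, n2 stuck-at-0, n4 stuck-at-0, n6 stuck-at-1, n7 stuck-at-1}.
Test 2 (in0=1, in1=1, in2=1, in3=0, in4=0): fault-free n0=1, n1=1, n2=1, n3=0, n4=1, n5=0, n6=0, n7=0 → 0; observed 0. Eliminates n1 stuck-at-0, n2 stuck-at-0, n4 stuck-at-0, n6 stuck-at-1, n7 stuck-at-1.
Only n0 stuck-at-1 is consistent with every test.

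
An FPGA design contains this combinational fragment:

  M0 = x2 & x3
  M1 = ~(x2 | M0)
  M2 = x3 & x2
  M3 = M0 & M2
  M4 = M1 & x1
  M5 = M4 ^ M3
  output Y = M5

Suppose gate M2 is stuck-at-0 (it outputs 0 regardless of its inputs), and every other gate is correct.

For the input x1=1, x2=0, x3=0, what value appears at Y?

1

Propagate with M2 forced: M0=0, M1=1, M2=0 [stuck-at-0], M3=0, M4=1, M5=1.
So Y = 1. (Same as the fault-free value — the fault is masked on this input.)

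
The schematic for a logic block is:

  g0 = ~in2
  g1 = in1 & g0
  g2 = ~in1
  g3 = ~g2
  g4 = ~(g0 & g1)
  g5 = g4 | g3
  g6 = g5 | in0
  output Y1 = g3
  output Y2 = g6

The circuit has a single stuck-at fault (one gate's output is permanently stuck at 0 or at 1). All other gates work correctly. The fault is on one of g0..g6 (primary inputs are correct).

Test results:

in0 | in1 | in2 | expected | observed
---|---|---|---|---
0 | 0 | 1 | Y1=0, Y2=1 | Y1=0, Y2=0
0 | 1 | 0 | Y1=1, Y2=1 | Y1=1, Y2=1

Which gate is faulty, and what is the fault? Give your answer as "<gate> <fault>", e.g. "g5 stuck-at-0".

g4 stuck-at-0

Fault-free values for test 1 (in0=0, in1=0, in2=1): g0=0, g1=0, g2=1, g3=0, g4=1, g5=1, g6=1, giving Y1=0, Y2=1. Observed Y1=0, Y2=0.
Test 1: faults giving observed Y1=0, Y2=0 are {g4 stuck-at-0, g5 stuck-at-0, g6 stuck-at-0}.
Test 2 (in0=0, in1=1, in2=0): fault-free g0=1, g1=1, g2=0, g3=1, g4=0, g5=1, g6=1 → Y1=1, Y2=1; observed Y1=1, Y2=1. Eliminates g5 stuck-at-0, g6 stuck-at-0.
Only g4 stuck-at-0 is consistent with every test.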